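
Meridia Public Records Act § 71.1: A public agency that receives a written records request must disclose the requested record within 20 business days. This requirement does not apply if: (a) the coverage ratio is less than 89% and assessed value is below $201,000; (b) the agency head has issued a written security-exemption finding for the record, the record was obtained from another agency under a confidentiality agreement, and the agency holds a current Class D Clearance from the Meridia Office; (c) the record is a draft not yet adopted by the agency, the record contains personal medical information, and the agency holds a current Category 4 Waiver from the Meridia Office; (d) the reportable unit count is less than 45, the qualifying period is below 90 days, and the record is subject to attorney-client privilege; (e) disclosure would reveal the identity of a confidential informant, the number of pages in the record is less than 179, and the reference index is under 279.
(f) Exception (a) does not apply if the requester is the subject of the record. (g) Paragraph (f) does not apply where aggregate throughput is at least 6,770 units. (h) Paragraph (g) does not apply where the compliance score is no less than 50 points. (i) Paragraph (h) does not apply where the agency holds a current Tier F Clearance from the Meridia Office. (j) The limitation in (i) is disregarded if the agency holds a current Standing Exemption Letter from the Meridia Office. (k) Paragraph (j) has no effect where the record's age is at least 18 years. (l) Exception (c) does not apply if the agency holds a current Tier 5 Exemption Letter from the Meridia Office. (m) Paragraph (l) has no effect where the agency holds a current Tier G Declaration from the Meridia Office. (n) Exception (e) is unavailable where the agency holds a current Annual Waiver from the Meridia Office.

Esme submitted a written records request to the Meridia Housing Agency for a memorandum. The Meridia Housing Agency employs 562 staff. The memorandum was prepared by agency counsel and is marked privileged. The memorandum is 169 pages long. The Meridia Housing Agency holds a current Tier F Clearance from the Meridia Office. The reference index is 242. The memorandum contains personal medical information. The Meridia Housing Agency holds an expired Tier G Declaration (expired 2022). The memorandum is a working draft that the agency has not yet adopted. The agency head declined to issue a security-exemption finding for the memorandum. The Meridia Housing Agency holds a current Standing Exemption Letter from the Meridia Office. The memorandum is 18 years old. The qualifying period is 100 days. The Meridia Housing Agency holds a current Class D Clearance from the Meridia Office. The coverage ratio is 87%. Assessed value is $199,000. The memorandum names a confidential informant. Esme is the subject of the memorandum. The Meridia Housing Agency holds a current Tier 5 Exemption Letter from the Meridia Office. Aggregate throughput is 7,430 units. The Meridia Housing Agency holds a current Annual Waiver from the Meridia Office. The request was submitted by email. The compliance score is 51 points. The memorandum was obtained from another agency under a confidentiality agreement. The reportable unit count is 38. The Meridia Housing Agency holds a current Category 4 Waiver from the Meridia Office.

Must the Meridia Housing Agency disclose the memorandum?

No — exception (a) applies; the Meridia Housing Agency is not required to disclose the memorandum.

Exception (a): the coverage ratio is 87%, less than the 89% limit; assessed value is $199,000, below the $201,000 limit — every condition holds. Under paragraphs (f)–(k): (f) operates (Esme is the subject of the memorandum), but is overridden by (g): (g) operates against (f): aggregate throughput is 7,430 units, meeting the 6,770 units threshold. (h) applies (the compliance score is 51 points, meeting the 50 points threshold), but yields to (i): (i) operates against (h): a current Tier F Clearance is held. (j) would limit (i) — a current Standing Exemption Letter is held — but (k) sets (j) aside: (k) applies — the record's age is 18 years, meeting the 18 years threshold. So (a) applies.
Exception (b) requires that the agency head has issued a written security-exemption finding for the record; but the agency head declined to issue a security-exemption finding, so (b) is unavailable.
Exception (c): the memorandum is an unadopted draft; the memorandum contains personal medical information; a current Category 4 Waiver is held — every condition holds. But applying paragraphs (l)–(m): (l) operates against (c): a current Tier 5 Exemption Letter is held. (m), which would lift (l), is not triggered — no current Tier G Declaration is held. Exception (c) does not apply.
Exception (d) fails — the qualifying period is 100 days, not below 90 days.
Exception (e) is satisfied on its face — the memorandum names a confidential informant; the number of pages in the record is 169, less than the 179 limit; the reference index is 242, under the 279 limit. But applying paragraph (n): (n) is triggered — a current Annual Waiver is held. So (e) is unavailable.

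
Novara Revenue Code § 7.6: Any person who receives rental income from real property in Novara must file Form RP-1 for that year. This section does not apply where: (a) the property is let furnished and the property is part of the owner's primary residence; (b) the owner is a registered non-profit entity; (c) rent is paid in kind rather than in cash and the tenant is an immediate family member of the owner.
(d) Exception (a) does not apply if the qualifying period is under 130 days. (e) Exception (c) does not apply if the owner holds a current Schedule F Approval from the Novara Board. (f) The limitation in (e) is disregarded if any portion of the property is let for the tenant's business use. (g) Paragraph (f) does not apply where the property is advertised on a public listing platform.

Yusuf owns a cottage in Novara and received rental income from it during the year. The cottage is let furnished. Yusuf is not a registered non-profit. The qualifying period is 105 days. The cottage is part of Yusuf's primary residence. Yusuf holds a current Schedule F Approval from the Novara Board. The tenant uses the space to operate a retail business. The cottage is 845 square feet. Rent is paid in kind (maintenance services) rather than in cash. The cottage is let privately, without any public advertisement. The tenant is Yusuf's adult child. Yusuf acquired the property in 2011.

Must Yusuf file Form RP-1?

No — exception (c) applies; Yusuf is not required to file Form RP-1.

Exception (a): the property is let furnished; the cottage is part of the primary residence — every condition holds. Turning to paragraph (d): (d) applies — the qualifying period is 105 days, under the 130 days limit. (a) is therefore removed.
Exception (b) requires that the owner is a registered non-profit entity; but Yusuf is not a registered non-profit, so (b) is unavailable.
Exception (c)'s conditions are all satisfied: rent is paid in kind; the tenant is an immediate family member. Considering the limiting provisions: (e) would limit (c) — a current Schedule F Approval is held — but (f) sets (e) aside: (f) is triggered — the space is let for business use. (g), which would lift (f), is not triggered — the property is let privately without advertisement. Exception (c) stands.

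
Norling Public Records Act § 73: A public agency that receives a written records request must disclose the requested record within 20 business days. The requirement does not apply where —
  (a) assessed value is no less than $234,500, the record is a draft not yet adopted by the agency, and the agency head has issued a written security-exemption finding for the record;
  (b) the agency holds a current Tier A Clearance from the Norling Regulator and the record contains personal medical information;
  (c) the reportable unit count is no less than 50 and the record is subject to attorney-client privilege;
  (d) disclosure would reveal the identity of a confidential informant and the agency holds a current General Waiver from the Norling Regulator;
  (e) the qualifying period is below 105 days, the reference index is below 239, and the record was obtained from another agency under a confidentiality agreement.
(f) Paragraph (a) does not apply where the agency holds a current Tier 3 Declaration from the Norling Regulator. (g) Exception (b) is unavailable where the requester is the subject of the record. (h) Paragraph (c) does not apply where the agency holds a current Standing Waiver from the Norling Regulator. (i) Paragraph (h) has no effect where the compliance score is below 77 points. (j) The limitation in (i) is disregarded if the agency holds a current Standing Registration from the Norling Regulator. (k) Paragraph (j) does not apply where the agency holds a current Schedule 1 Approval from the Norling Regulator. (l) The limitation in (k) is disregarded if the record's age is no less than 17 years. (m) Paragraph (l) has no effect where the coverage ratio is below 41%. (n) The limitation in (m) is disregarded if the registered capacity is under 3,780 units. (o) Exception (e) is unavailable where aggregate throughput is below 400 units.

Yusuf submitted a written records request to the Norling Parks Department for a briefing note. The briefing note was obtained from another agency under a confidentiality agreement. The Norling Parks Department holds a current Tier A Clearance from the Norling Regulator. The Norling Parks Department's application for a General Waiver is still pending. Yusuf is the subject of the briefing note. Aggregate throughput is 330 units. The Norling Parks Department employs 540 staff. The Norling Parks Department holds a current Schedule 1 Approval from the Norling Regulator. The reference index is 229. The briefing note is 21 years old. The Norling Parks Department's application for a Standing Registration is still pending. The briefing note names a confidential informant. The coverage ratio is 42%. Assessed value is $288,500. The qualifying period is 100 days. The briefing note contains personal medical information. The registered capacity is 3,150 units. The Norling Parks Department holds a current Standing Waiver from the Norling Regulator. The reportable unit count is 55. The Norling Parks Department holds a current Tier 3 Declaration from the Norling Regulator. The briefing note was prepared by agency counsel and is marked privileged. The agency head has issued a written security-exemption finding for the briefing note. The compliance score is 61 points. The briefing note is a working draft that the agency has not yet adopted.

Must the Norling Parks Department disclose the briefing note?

All of (a)'s requirements are met (assessed value is $288,500, meeting the $234,500 threshold; the briefing note is an unadopted draft; a written security-exemption finding has been issued). But: (f) applies — a current Tier 3 Declaration is held. (a) is therefore removed.
Exception (b)'s conditions are all satisfied: a current Tier A Clearance is held; the briefing note contains personal medical information. However, paragraph (g) must be considered: (g) is engaged — Yusuf is the subject of the briefing note. So (b) is unavailable.
Exception (c) is satisfied on its face — the reportable unit count is 55, meeting the 50 threshold; the briefing note is privileged. Considering the limiting provisions: (h) would limit (c) — a current Standing Waiver is held — but (i) sets (h) aside: (i) operates against (h): the compliance score is 61 points, below the 77 points limit. (j), which would lift (i), is not engaged — the Standing Registration is not current. (c) remains available.
Exception (d) fails — the General Waiver is not current.
Exception (e) is satisfied on its face — the qualifying period is 100 days, below the 105 days limit; the reference index is 229, below the 239 limit; the briefing note was obtained under a confidentiality agreement. But applying paragraph (o): (o) operates against (e): aggregate throughput is 330 units, below the 400 units limit. Exception (e) does not apply.

No — exception (c) applies; the Norling Parks Department is not required to disclose the briefing note.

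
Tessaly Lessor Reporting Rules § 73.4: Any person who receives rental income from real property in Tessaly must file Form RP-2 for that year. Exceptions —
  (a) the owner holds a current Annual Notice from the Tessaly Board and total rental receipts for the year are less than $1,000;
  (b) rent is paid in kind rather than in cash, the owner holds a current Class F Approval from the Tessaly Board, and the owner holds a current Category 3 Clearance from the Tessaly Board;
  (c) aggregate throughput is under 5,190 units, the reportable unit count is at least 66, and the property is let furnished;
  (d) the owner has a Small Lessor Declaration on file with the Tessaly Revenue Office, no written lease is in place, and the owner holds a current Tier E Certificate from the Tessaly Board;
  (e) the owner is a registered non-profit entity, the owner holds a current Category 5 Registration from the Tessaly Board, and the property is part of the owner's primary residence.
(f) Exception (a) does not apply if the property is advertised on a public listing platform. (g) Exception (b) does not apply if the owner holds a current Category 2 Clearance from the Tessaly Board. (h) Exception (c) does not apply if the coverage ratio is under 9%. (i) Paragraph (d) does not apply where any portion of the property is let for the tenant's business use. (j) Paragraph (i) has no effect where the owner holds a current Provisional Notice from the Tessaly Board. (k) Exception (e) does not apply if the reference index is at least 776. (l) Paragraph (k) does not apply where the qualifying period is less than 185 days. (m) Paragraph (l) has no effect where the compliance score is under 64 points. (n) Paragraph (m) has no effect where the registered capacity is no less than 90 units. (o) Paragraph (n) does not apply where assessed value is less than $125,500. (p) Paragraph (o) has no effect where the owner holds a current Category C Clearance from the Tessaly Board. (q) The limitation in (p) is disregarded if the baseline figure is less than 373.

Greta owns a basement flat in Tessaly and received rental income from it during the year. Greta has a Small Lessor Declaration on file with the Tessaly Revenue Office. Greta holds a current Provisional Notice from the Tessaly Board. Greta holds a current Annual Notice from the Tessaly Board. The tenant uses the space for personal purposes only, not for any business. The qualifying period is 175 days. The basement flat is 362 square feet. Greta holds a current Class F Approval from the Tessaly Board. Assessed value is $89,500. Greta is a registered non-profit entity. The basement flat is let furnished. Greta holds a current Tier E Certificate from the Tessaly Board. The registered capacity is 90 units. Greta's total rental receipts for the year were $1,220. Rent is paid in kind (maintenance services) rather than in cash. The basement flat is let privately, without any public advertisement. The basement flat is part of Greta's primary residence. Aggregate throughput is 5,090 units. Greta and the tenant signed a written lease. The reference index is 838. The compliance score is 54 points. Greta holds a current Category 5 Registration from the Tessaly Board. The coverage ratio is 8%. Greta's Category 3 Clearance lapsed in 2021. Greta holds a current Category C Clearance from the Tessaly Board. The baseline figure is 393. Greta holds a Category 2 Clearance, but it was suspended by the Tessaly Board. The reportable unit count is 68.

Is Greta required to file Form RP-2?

No — exception (e) applies; Greta is not required to file Form RP-2.

Exception (a) requires that total rental receipts for the year are less than $1,000; but total rental receipts for the year are $1,220, not less than $1,000, so (a) is unavailable.
Exception (b) does not apply: the Category 3 Clearance is not current.
Exception (c)'s conditions are all satisfied: aggregate throughput is 5,090 units, under the 5,190 units limit; the reportable unit count is 68, meeting the 66 threshold; the property is let furnished. But: (h) is triggered — the coverage ratio is 8%, under the 9% limit. Exception (c) does not apply.
Exception (d) fails — a written lease is in place.
Exception (e)'s conditions are all satisfied: Greta is a registered non-profit; a current Category 5 Registration is held; the basement flat is part of the primary residence. As to paragraphs (k)–(q): (k) is triggered (the reference index is 838, meeting the 776 threshold), but is displaced by (l): (l) operates against (k): the qualifying period is 175 days, less than the 185 days limit. (m) would limit (l) — the compliance score is 54 points, under the 64 points limit — but (n) sets (m) aside: (n) is triggered — the registered capacity is 90 units, meeting the 90 units threshold. (o) is triggered (assessed value is $89,500, less than the $125,500 limit), but is overridden by (p): (p) applies — a current Category C Clearance is held. (q), which would lift (p), is not triggered — the baseline figure is 393, not less than 373. (e) remains available.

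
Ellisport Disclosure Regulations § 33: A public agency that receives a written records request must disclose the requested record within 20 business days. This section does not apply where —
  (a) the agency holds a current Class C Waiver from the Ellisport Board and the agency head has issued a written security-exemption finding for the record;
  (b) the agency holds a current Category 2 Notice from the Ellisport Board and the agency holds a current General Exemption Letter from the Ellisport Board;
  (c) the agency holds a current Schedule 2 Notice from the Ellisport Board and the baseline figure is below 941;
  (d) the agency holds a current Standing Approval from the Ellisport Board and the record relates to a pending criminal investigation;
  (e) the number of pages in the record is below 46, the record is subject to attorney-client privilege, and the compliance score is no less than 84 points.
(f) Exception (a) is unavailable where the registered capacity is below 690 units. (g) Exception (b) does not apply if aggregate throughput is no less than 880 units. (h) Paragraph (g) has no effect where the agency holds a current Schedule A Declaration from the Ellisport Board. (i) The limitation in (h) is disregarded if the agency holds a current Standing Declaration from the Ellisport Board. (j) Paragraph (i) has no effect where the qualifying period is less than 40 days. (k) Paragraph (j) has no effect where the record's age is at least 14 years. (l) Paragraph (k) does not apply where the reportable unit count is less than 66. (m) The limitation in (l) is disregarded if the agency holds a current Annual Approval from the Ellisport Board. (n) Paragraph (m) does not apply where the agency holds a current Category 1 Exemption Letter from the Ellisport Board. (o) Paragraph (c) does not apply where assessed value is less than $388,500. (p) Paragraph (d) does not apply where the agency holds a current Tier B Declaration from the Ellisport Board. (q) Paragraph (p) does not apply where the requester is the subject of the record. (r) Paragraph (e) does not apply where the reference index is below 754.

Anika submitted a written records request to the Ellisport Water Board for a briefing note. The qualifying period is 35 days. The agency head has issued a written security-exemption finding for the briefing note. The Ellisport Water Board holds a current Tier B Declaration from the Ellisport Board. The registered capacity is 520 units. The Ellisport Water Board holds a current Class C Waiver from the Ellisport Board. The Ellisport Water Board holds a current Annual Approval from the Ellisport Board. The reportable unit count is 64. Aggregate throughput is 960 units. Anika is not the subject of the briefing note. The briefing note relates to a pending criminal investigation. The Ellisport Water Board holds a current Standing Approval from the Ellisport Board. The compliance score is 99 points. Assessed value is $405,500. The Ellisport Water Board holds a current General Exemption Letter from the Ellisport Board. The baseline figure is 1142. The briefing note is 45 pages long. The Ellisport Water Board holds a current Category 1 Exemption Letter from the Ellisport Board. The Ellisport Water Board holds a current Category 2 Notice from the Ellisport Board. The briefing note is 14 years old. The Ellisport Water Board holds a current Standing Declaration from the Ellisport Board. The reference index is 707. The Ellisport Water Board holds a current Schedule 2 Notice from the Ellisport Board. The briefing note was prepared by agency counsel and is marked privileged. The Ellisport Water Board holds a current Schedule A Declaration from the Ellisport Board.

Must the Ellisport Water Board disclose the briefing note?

No — exception (b) applies; the Ellisport Water Board is not required to disclose the briefing note.

All of (a)'s requirements are met (a current Class C Waiver is held; a written security-exemption finding has been issued). But applying paragraph (f): (f) operates against (a): the registered capacity is 520 units, below the 690 units limit. Exception (a) does not apply.
Exception (b)'s conditions are all satisfied: a current Category 2 Notice is held; a current General Exemption Letter is held. Considering the limiting provisions: (g) would limit (b) — aggregate throughput is 960 units, meeting the 880 units threshold — but (h) sets (g) aside: (h) operates against (g): a current Schedule A Declaration is held. (i) operates (a current Standing Declaration is held), but yields to (j): (j) is triggered — the qualifying period is 35 days, less than the 40 days limit. (k) operates (the record's age is 14 years, meeting the 14 years threshold), but is displaced by (l): (l) operates against (k): the reportable unit count is 64, less than the 66 limit. (m) would limit (l) — a current Annual Approval is held — but (n) sets (m) aside: (n) operates against (m): a current Category 1 Exemption Letter is held. Exception (b) stands.
Exception (c) requires that the baseline figure is below 941; but the baseline figure is 1,142, not below 941, so (c) is unavailable.
Exception (d)'s conditions are all satisfied: a current Standing Approval is held; the briefing note relates to a pending investigation. However, paragraphs (p)–(q) must be considered: (p) is triggered — a current Tier B Declaration is held. (q) is inapplicable (Anika is not the subject of the briefing note), so (p) stands. Exception (d) does not apply.
All of (e)'s requirements are met (the number of pages in the record is 45, below the 46 limit; the briefing note is privileged; the compliance score is 99 points, meeting the 84 points threshold). Turning to paragraph (r): (r) operates against (e): the reference index is 707, below the 754 limit. Exception (e) does not apply.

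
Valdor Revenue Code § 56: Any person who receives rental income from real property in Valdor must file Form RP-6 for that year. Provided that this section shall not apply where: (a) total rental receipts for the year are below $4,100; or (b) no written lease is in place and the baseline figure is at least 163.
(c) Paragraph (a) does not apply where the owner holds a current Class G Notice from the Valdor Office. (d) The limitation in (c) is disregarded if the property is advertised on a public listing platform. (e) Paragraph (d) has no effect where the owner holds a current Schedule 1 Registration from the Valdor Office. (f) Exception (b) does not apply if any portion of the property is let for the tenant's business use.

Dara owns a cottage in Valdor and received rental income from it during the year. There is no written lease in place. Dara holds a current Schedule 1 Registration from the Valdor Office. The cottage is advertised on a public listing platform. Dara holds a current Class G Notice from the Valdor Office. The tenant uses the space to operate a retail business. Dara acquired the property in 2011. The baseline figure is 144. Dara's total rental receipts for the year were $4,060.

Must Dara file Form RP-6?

Yes — Dara must file Form RP-6.

Exception (a)'s conditions are all satisfied: total rental receipts for the year are $4,060, below the $4,100 limit. Turning to paragraphs (c)–(e): (c) operates against (a): a current Class G Notice is held. (d) applies (the property is publicly advertised), but is set aside by (e): (e) operates against (d): a current Schedule 1 Registration is held. So (a) is unavailable.
Exception (b) fails — the baseline figure is 144, short of 163.
No exception applies. The general rule governs.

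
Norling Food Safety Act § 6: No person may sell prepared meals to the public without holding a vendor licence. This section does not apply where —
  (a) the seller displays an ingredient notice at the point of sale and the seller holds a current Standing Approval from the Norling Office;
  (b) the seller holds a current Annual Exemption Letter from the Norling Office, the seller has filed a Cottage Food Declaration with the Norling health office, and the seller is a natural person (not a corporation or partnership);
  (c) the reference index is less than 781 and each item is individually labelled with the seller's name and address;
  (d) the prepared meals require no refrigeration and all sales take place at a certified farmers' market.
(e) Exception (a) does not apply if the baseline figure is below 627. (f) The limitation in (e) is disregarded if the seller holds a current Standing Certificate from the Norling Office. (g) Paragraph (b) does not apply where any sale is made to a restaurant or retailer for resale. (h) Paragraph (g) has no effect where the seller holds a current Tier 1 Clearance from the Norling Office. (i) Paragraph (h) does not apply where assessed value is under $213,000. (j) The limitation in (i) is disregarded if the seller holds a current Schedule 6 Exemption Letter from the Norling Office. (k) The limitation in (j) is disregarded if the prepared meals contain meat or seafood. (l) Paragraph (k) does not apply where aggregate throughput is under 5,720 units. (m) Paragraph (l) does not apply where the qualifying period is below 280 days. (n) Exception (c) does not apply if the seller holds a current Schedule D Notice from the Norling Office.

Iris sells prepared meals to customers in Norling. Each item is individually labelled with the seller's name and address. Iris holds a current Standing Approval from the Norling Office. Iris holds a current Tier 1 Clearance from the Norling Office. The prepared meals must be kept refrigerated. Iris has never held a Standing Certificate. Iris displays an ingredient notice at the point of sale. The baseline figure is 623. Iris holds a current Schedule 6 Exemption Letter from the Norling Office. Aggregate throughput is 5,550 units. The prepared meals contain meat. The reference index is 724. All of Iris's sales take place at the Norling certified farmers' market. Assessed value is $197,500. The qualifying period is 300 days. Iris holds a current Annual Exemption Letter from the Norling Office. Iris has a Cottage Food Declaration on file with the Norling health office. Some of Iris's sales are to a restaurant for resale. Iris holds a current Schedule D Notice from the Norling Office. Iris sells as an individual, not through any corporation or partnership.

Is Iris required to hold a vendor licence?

No — exception (b) applies; Iris is not required to hold a vendor licence.

All of (a)'s requirements are met (an ingredient notice is displayed; a current Standing Approval is held). However, paragraphs (e)–(f) must be considered: (e) operates against (a): the baseline figure is 623, below the 627 limit. (f) is not triggered (no current Standing Certificate is held), so (e) stands. Exception (a) does not apply.
Exception (b) is satisfied on its face — a current Annual Exemption Letter is held; a Cottage Food Declaration is on file; the seller is a natural person. Considering the limiting provisions: (g) would limit (b) — some sales are to a restaurant for resale — but (h) sets (g) aside: (h) operates against (g): a current Tier 1 Clearance is held. (i) would limit (h) — assessed value is $197,500, under the $213,000 limit — but (j) sets (i) aside: (j) applies — a current Schedule 6 Exemption Letter is held. (k) would limit (j) — the prepared meals contain meat — but (l) sets (k) aside: (l) operates against (k): aggregate throughput is 5,550 units, under the 5,720 units limit. (m) is inapplicable (the qualifying period is 300 days, not below 280 days), so (l) stands. (b) remains available.
All of (c)'s requirements are met (the reference index is 724, less than the 781 limit; items are individually labelled). However, paragraph (n) must be considered: (n) applies — a current Schedule D Notice is held. Exception (c) does not apply.
Exception (d) fails — the prepared meals require refrigeration.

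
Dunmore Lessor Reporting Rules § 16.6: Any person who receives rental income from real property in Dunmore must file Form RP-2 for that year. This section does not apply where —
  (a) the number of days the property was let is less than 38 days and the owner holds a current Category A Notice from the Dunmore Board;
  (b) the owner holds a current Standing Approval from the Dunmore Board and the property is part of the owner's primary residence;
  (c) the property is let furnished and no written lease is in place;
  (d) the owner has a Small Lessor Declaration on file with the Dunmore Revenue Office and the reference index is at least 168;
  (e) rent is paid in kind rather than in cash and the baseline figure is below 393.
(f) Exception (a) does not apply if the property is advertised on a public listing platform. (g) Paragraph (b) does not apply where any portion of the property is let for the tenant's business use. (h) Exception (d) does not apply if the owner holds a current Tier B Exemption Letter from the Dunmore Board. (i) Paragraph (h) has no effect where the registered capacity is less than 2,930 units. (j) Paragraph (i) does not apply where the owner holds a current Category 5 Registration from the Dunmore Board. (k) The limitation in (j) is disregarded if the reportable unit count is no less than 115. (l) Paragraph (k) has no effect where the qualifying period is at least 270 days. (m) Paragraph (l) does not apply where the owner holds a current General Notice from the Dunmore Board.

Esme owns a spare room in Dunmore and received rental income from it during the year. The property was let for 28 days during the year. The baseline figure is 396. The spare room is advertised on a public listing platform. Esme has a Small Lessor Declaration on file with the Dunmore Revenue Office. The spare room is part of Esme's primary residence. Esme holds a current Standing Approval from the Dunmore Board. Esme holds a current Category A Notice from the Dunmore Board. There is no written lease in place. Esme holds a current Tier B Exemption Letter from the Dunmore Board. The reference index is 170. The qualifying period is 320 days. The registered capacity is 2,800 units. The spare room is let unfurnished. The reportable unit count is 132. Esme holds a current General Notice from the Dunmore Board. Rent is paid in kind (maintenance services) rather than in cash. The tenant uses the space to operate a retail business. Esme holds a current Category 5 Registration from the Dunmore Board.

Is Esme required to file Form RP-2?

All of (a)'s requirements are met (the number of days the property was let is 28 days, less than the 38 days limit; a current Category A Notice is held). However, paragraph (f) must be considered: (f) operates — the property is publicly advertised. Exception (a) does not apply.
Exception (b): a current Standing Approval is held; the spare room is part of the primary residence — every condition holds. However, paragraph (g) must be considered: (g) operates against (b): the space is let for business use. Exception (b) does not apply.
Exception (c) does not apply: the property is let unfurnished.
All of (d)'s requirements are met (a Small Lessor Declaration is on file; the reference index is 170, meeting the 168 threshold). Considering the limiting provisions: (h) would limit (d) — a current Tier B Exemption Letter is held — but (i) sets (h) aside: (i) operates against (h): the registered capacity is 2,800 units, less than the 2,930 units limit. (j) applies (a current Category 5 Registration is held), but is displaced by (k): (k) operates against (j): the reportable unit count is 132, meeting the 115 threshold. (l) applies (the qualifying period is 320 days, meeting the 270 days threshold), but is itself disapplied by (m): (m) operates against (l): a current General Notice is held. Exception (d) stands.
Exception (e) fails — the baseline figure is 396, not below 393.

No — exception (d) applies; Esme is not required to file Form RP-2.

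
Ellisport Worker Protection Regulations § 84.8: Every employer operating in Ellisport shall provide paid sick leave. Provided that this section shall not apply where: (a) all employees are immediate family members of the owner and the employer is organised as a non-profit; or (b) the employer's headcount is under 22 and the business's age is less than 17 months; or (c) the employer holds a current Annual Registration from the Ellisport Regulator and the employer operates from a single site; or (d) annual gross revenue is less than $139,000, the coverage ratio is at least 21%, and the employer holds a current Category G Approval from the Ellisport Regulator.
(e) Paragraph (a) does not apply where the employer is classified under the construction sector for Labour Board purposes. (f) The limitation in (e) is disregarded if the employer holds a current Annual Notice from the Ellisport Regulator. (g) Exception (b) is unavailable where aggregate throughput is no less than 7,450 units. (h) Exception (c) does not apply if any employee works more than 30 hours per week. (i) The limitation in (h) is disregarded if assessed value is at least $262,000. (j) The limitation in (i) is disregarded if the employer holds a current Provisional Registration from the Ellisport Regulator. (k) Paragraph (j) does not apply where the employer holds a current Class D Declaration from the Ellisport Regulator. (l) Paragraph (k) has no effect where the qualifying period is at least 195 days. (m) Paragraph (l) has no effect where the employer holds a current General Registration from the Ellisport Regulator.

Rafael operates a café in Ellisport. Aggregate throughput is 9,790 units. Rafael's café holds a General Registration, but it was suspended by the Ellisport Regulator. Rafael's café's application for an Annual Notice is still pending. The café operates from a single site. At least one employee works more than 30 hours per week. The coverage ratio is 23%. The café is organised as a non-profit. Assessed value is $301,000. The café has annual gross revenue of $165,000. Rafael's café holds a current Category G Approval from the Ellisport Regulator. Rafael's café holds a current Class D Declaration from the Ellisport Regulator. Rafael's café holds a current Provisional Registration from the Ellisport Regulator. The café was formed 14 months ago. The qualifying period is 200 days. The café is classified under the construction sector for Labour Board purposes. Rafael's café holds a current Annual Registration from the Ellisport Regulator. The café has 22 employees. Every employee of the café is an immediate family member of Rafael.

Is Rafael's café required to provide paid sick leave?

Exception (a) is satisfied on its face — every employee is an immediate family member; the employer is a non-profit. But: (e) operates — the café is classified under the construction sector. (f) does not operate here (there is no Annual Notice in force), so (e) stands. So (a) is unavailable.
Exception (b) does not apply: the employer's headcount is 22, not under 22.
All of (c)'s requirements are met (a current Annual Registration is held; the employer operates from a single site). Turning to paragraphs (h)–(m): (h) is triggered — at least one employee exceeds 30 hours/week. (i) would limit (h) — assessed value is $301,000, meeting the $262,000 threshold — but (j) sets (i) aside: (j) is engaged — a current Provisional Registration is held. (k) is engaged (a current Class D Declaration is held), but is overridden by (l): (l) operates against (k): the qualifying period is 200 days, meeting the 195 days threshold. (m) is inapplicable (there is no General Registration in force), so (l) stands. So (c) is unavailable.
Exception (d) fails — annual gross revenue is $165,000, not less than $139,000.
No exception is made out. Rafael's café falls within the general rule.

Yes — Rafael's café must provide paid sick leave.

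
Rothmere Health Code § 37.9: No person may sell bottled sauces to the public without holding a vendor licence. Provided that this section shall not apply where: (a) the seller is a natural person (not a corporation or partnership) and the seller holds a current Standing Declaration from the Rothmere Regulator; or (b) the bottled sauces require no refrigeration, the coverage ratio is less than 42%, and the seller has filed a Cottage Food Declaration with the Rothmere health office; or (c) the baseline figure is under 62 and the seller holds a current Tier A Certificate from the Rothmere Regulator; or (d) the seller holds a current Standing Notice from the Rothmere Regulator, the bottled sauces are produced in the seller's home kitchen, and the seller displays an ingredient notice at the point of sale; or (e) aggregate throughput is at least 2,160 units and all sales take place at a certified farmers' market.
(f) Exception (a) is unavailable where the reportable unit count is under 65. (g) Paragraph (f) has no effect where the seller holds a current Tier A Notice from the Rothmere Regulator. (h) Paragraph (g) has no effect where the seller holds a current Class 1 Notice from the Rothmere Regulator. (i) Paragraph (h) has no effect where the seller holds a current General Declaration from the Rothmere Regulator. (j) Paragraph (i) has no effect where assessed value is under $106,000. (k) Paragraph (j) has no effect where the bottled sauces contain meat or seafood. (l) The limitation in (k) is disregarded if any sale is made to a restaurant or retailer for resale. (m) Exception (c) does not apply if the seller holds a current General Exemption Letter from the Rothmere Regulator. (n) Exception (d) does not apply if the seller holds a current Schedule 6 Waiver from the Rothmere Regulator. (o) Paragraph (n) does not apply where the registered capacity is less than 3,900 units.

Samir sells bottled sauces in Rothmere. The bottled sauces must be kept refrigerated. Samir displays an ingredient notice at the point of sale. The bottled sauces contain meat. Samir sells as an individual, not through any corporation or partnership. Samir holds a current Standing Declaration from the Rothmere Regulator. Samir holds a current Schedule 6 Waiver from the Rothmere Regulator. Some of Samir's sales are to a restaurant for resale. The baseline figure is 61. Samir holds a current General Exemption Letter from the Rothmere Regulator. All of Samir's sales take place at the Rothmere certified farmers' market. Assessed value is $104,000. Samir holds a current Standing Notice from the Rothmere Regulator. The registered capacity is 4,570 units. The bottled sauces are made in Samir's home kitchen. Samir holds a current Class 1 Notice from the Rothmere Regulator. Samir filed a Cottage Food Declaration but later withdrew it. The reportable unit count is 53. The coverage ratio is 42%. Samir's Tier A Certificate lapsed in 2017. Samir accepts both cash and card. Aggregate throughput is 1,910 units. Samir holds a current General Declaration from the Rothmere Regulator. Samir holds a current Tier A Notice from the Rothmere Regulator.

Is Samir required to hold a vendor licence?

All of (a)'s requirements are met (the seller is a natural person; a current Standing Declaration is held). But applying paragraphs (f)–(l): (f) operates against (a): the reportable unit count is 53, under the 65 limit. (g) operates (a current Tier A Notice is held), but is overridden by (h): (h) operates against (g): a current Class 1 Notice is held. (i) would limit (h) — a current General Declaration is held — but (j) sets (i) aside: (j) operates against (i): assessed value is $104,000, under the $106,000 limit. (k) would limit (j) — the bottled sauces contain meat — but (l) sets (k) aside: (l) operates against (k): some sales are to a restaurant for resale. So (a) is unavailable.
Exception (b) fails — the bottled sauces require refrigeration.
Exception (c) fails — the Tier A Certificate is not current.
Exception (d): a current Standing Notice is held; the bottled sauces are home-kitchen produced; an ingredient notice is displayed — every condition holds. Turning to paragraphs (n)–(o): (n) is triggered — a current Schedule 6 Waiver is held. (o) does not operate here (the registered capacity is 4,570 units, not less than 3,900 units), so (n) stands. So (d) is unavailable.
Exception (e) does not apply: aggregate throughput is 1,910 units, short of 2,160 units.
No exception applies. The general rule governs.

Yes — Samir must hold a vendor licence.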